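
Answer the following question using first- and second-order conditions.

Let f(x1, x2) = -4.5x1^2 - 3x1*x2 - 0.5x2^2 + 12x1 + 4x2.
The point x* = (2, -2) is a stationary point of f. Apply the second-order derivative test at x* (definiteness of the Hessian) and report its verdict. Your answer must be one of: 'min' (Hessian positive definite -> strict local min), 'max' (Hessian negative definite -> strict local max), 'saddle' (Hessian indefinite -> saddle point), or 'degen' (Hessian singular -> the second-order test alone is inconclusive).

Compute the Hessian H = grad^2 f:
  H = [[-9, -3], [-3, -1]]
Verify stationarity: grad f(x*) = H x* + g = (0, 0).
Eigenvalues of H: -10, 0.
H has a zero eigenvalue (singular; negative semidefinite but not definite), so H is neither positive definite, negative definite, nor indefinite. The second-order test alone is inconclusive -> degen.
(Indeed, f is constant along the null direction of H through x*, so x* is not a strict local extremum.)

degen


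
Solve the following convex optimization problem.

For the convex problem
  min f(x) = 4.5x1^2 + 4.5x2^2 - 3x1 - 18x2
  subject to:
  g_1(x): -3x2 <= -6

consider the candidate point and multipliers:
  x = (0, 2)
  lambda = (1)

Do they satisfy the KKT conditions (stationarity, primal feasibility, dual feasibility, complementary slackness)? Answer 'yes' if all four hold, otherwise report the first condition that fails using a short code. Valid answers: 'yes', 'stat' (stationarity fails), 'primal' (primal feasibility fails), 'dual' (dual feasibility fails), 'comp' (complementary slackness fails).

Gradient of f: grad f(x) = Q x + c = (-3, 0)
Constraint values g_i(x) = a_i^T x - b_i:
  g_1((0, 2)) = 0
Stationarity residual: grad f(x) + sum_i lambda_i a_i = (-3, -3)
  -> stationarity FAILS
Primal feasibility (all g_i <= 0): OK
Dual feasibility (all lambda_i >= 0): OK
Complementary slackness (lambda_i * g_i(x) = 0 for all i): OK

Verdict: the first failing condition is stationarity -> stat.

stat


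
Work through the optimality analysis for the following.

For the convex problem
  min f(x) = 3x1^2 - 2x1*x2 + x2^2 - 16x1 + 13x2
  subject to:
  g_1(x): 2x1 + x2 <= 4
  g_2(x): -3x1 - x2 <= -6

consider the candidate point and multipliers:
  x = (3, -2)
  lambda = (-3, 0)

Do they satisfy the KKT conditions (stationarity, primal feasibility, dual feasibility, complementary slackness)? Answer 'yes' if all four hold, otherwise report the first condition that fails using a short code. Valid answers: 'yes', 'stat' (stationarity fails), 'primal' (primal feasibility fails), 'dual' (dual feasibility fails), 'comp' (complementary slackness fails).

Gradient of f: grad f(x) = Q x + c = (6, 3)
Constraint values g_i(x) = a_i^T x - b_i:
  g_1((3, -2)) = 0
  g_2((3, -2)) = -1
Stationarity residual: grad f(x) + sum_i lambda_i a_i = (0, 0)
  -> stationarity OK
Primal feasibility (all g_i <= 0): OK
Dual feasibility (all lambda_i >= 0): FAILS
Complementary slackness (lambda_i * g_i(x) = 0 for all i): OK

Verdict: the first failing condition is dual_feasibility -> dual.

dual


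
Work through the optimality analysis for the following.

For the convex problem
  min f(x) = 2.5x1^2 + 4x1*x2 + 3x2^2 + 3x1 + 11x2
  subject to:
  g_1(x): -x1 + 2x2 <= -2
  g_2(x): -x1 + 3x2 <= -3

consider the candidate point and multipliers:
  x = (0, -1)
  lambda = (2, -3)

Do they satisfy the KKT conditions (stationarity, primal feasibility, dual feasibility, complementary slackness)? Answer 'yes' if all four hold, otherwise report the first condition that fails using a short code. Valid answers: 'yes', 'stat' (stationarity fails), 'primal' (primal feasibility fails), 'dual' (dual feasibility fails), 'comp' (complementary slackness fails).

Gradient of f: grad f(x) = Q x + c = (-1, 5)
Constraint values g_i(x) = a_i^T x - b_i:
  g_1((0, -1)) = 0
  g_2((0, -1)) = 0
Stationarity residual: grad f(x) + sum_i lambda_i a_i = (0, 0)
  -> stationarity OK
Primal feasibility (all g_i <= 0): OK
Dual feasibility (all lambda_i >= 0): FAILS
Complementary slackness (lambda_i * g_i(x) = 0 for all i): OK

Verdict: the first failing condition is dual_feasibility -> dual.

dual


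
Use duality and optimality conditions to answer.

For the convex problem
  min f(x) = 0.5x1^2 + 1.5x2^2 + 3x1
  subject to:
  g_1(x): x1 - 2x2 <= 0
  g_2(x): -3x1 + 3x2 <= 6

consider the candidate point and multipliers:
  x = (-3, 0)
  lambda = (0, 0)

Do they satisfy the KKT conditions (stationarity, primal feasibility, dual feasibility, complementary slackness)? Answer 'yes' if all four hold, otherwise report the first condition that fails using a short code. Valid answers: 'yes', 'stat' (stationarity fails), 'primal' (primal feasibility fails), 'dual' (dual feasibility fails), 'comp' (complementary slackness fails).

Gradient of f: grad f(x) = Q x + c = (0, 0)
Constraint values g_i(x) = a_i^T x - b_i:
  g_1((-3, 0)) = -3
  g_2((-3, 0)) = 3
Stationarity residual: grad f(x) + sum_i lambda_i a_i = (0, 0)
  -> stationarity OK
Primal feasibility (all g_i <= 0): FAILS
Dual feasibility (all lambda_i >= 0): OK
Complementary slackness (lambda_i * g_i(x) = 0 for all i): OK

Verdict: the first failing condition is primal_feasibility -> primal.

primal


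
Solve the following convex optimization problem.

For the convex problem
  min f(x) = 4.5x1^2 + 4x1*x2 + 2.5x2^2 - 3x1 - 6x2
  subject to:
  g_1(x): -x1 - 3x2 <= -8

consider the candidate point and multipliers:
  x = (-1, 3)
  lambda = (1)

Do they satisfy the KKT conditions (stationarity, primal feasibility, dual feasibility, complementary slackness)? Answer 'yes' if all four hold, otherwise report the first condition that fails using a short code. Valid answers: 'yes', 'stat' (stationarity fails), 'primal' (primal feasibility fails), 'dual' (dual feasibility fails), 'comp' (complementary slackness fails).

Gradient of f: grad f(x) = Q x + c = (0, 5)
Constraint values g_i(x) = a_i^T x - b_i:
  g_1((-1, 3)) = 0
Stationarity residual: grad f(x) + sum_i lambda_i a_i = (-1, 2)
  -> stationarity FAILS
Primal feasibility (all g_i <= 0): OK
Dual feasibility (all lambda_i >= 0): OK
Complementary slackness (lambda_i * g_i(x) = 0 for all i): OK

Verdict: the first failing condition is stationarity -> stat.

stat


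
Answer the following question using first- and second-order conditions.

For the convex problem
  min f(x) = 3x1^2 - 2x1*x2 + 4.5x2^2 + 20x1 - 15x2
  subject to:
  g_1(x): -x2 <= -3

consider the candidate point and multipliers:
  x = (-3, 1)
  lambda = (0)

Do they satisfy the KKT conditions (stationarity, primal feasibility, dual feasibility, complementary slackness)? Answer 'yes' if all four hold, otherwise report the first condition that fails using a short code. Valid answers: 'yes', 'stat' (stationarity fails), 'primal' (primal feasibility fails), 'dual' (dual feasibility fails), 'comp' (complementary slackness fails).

Gradient of f: grad f(x) = Q x + c = (0, 0)
Constraint values g_i(x) = a_i^T x - b_i:
  g_1((-3, 1)) = 2
Stationarity residual: grad f(x) + sum_i lambda_i a_i = (0, 0)
  -> stationarity OK
Primal feasibility (all g_i <= 0): FAILS
Dual feasibility (all lambda_i >= 0): OK
Complementary slackness (lambda_i * g_i(x) = 0 for all i): OK

Verdict: the first failing condition is primal_feasibility -> primal.

primal


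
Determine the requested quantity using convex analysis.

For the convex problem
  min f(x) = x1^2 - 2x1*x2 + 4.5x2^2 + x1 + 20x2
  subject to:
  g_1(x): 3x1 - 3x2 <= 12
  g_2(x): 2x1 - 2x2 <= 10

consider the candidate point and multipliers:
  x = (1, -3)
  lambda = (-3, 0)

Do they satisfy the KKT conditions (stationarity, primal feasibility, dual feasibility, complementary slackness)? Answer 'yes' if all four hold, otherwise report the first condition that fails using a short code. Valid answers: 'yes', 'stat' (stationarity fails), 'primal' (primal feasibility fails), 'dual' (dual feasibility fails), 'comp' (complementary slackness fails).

Gradient of f: grad f(x) = Q x + c = (9, -9)
Constraint values g_i(x) = a_i^T x - b_i:
  g_1((1, -3)) = 0
  g_2((1, -3)) = -2
Stationarity residual: grad f(x) + sum_i lambda_i a_i = (0, 0)
  -> stationarity OK
Primal feasibility (all g_i <= 0): OK
Dual feasibility (all lambda_i >= 0): FAILS
Complementary slackness (lambda_i * g_i(x) = 0 for all i): OK

Verdict: the first failing condition is dual_feasibility -> dual.

dual


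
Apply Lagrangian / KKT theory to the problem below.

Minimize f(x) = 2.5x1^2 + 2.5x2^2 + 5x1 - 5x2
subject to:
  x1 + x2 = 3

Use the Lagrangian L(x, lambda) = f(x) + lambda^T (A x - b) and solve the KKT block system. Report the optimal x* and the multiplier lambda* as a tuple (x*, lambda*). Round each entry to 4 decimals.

Form the Lagrangian:
  L(x, lambda) = (1/2) x^T Q x + c^T x + lambda^T (A x - b)
Stationarity (grad_x L = 0): Q x + c + A^T lambda = 0.
Primal feasibility: A x = b.

This gives the KKT block system:
  [ Q   A^T ] [ x     ]   [-c ]
  [ A    0  ] [ lambda ] = [ b ]

Solving the linear system:
  x*      = (0.5, 2.5)
  lambda* = (-7.5)
  f(x*)   = 6.25

x* = (0.5, 2.5), lambda* = (-7.5)


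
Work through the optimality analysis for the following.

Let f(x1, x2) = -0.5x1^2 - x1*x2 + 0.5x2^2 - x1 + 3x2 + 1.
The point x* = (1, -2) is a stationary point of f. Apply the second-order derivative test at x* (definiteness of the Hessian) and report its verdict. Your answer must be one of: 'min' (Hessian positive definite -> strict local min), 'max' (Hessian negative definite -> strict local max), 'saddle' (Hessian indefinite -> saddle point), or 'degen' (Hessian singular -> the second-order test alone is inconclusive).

Compute the Hessian H = grad^2 f:
  H = [[-1, -1], [-1, 1]]
Verify stationarity: grad f(x*) = H x* + g = (0, 0).
Eigenvalues of H: -1.4142, 1.4142.
Eigenvalues have mixed signs, so H is indefinite -> x* is a saddle point.

saddle


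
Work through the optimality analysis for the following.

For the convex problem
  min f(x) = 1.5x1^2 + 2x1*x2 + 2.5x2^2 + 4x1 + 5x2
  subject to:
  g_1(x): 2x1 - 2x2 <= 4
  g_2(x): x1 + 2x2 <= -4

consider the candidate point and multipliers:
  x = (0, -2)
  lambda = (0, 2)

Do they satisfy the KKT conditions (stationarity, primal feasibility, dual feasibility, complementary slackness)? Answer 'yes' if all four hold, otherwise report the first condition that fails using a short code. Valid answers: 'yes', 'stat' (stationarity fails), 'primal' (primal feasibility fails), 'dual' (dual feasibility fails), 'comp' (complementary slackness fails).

Gradient of f: grad f(x) = Q x + c = (0, -5)
Constraint values g_i(x) = a_i^T x - b_i:
  g_1((0, -2)) = 0
  g_2((0, -2)) = 0
Stationarity residual: grad f(x) + sum_i lambda_i a_i = (2, -1)
  -> stationarity FAILS
Primal feasibility (all g_i <= 0): OK
Dual feasibility (all lambda_i >= 0): OK
Complementary slackness (lambda_i * g_i(x) = 0 for all i): OK

Verdict: the first failing condition is stationarity -> stat.

stat


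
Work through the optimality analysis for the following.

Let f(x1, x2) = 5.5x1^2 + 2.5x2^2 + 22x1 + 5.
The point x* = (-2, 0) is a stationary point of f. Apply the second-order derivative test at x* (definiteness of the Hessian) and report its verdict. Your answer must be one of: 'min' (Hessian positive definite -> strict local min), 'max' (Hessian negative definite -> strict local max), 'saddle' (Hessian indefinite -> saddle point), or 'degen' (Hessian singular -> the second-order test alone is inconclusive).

Compute the Hessian H = grad^2 f:
  H = [[11, 0], [0, 5]]
Verify stationarity: grad f(x*) = H x* + g = (0, 0).
Eigenvalues of H: 5, 11.
Both eigenvalues > 0, so H is positive definite -> x* is a strict local min.

min


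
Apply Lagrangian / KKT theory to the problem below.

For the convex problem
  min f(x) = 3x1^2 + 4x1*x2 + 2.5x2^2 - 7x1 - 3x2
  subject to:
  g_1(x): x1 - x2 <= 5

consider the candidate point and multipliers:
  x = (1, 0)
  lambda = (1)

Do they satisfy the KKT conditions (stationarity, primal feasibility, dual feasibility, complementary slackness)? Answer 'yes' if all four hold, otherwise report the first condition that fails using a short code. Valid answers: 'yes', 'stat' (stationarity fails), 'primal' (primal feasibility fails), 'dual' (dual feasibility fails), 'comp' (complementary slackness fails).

Gradient of f: grad f(x) = Q x + c = (-1, 1)
Constraint values g_i(x) = a_i^T x - b_i:
  g_1((1, 0)) = -4
Stationarity residual: grad f(x) + sum_i lambda_i a_i = (0, 0)
  -> stationarity OK
Primal feasibility (all g_i <= 0): OK
Dual feasibility (all lambda_i >= 0): OK
Complementary slackness (lambda_i * g_i(x) = 0 for all i): FAILS

Verdict: the first failing condition is complementary_slackness -> comp.

comp


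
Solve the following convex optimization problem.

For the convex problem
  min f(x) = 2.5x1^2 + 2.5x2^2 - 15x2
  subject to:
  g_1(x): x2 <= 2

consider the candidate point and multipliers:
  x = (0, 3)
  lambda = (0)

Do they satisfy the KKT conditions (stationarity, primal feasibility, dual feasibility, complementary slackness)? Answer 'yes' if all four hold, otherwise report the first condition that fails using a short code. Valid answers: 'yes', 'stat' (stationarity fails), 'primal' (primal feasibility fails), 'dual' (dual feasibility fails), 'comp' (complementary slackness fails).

Gradient of f: grad f(x) = Q x + c = (0, 0)
Constraint values g_i(x) = a_i^T x - b_i:
  g_1((0, 3)) = 1
Stationarity residual: grad f(x) + sum_i lambda_i a_i = (0, 0)
  -> stationarity OK
Primal feasibility (all g_i <= 0): FAILS
Dual feasibility (all lambda_i >= 0): OK
Complementary slackness (lambda_i * g_i(x) = 0 for all i): OK

Verdict: the first failing condition is primal_feasibility -> primal.

primal


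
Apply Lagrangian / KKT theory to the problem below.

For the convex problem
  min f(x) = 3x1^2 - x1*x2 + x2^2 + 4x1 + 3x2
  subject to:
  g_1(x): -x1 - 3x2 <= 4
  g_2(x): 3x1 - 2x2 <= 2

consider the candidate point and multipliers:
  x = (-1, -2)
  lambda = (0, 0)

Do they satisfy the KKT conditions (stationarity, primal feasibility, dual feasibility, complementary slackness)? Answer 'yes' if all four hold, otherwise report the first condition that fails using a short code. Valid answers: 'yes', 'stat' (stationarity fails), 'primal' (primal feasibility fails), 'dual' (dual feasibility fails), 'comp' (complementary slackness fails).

Gradient of f: grad f(x) = Q x + c = (0, 0)
Constraint values g_i(x) = a_i^T x - b_i:
  g_1((-1, -2)) = 3
  g_2((-1, -2)) = -1
Stationarity residual: grad f(x) + sum_i lambda_i a_i = (0, 0)
  -> stationarity OK
Primal feasibility (all g_i <= 0): FAILS
Dual feasibility (all lambda_i >= 0): OK
Complementary slackness (lambda_i * g_i(x) = 0 for all i): OK

Verdict: the first failing condition is primal_feasibility -> primal.

primal


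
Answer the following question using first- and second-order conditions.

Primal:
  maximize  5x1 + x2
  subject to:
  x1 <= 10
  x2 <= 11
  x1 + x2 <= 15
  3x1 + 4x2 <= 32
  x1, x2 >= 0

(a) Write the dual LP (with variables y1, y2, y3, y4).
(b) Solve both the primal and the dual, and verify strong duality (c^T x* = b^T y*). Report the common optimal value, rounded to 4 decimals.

The standard primal-dual pair for 'max c^T x s.t. A x <= b, x >= 0' is:
  Dual:  min b^T y  s.t.  A^T y >= c,  y >= 0.

So the dual LP is:
  minimize  10y1 + 11y2 + 15y3 + 32y4
  subject to:
    y1 + y3 + 3y4 >= 5
    y2 + y3 + 4y4 >= 1
    y1, y2, y3, y4 >= 0

Solving the primal: x* = (10, 0.5).
  primal value c^T x* = 50.5.
Solving the dual: y* = (4.25, 0, 0, 0.25).
  dual value b^T y* = 50.5.
Strong duality: c^T x* = b^T y*. Confirmed.

50.5


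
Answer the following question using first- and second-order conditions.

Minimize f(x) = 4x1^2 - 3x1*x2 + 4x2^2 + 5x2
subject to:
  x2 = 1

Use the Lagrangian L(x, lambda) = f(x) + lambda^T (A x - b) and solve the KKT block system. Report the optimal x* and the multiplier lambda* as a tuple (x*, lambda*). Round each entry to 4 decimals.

Form the Lagrangian:
  L(x, lambda) = (1/2) x^T Q x + c^T x + lambda^T (A x - b)
Stationarity (grad_x L = 0): Q x + c + A^T lambda = 0.
Primal feasibility: A x = b.

This gives the KKT block system:
  [ Q   A^T ] [ x     ]   [-c ]
  [ A    0  ] [ lambda ] = [ b ]

Solving the linear system:
  x*      = (0.375, 1)
  lambda* = (-11.875)
  f(x*)   = 8.4375

x* = (0.375, 1), lambda* = (-11.875)


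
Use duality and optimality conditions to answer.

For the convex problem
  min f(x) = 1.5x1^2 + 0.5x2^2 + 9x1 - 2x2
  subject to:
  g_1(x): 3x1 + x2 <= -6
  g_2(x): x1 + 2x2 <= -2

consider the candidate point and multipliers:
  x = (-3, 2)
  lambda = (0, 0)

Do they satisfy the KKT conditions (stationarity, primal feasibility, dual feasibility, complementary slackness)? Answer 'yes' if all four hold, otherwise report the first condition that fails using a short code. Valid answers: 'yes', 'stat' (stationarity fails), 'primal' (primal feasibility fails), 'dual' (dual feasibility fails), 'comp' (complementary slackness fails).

Gradient of f: grad f(x) = Q x + c = (0, 0)
Constraint values g_i(x) = a_i^T x - b_i:
  g_1((-3, 2)) = -1
  g_2((-3, 2)) = 3
Stationarity residual: grad f(x) + sum_i lambda_i a_i = (0, 0)
  -> stationarity OK
Primal feasibility (all g_i <= 0): FAILS
Dual feasibility (all lambda_i >= 0): OK
Complementary slackness (lambda_i * g_i(x) = 0 for all i): OK

Verdict: the first failing condition is primal_feasibility -> primal.

primal


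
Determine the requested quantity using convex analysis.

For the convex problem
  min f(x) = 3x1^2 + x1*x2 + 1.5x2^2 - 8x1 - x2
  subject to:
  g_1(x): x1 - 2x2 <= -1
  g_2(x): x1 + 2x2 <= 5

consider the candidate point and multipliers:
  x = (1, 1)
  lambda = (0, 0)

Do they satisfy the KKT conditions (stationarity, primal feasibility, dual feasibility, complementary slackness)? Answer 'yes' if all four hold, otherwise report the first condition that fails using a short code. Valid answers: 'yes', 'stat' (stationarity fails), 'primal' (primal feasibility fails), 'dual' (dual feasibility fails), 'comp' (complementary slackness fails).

Gradient of f: grad f(x) = Q x + c = (-1, 3)
Constraint values g_i(x) = a_i^T x - b_i:
  g_1((1, 1)) = 0
  g_2((1, 1)) = -2
Stationarity residual: grad f(x) + sum_i lambda_i a_i = (-1, 3)
  -> stationarity FAILS
Primal feasibility (all g_i <= 0): OK
Dual feasibility (all lambda_i >= 0): OK
Complementary slackness (lambda_i * g_i(x) = 0 for all i): OK

Verdict: the first failing condition is stationarity -> stat.

stat


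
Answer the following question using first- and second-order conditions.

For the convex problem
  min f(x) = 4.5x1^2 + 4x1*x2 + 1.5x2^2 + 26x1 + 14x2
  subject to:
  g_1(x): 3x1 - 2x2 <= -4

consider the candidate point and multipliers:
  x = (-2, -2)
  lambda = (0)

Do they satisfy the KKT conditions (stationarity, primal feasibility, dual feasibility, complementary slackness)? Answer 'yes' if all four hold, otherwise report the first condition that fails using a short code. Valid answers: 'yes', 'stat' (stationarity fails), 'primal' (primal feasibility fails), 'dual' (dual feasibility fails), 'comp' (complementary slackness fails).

Gradient of f: grad f(x) = Q x + c = (0, 0)
Constraint values g_i(x) = a_i^T x - b_i:
  g_1((-2, -2)) = 2
Stationarity residual: grad f(x) + sum_i lambda_i a_i = (0, 0)
  -> stationarity OK
Primal feasibility (all g_i <= 0): FAILS
Dual feasibility (all lambda_i >= 0): OK
Complementary slackness (lambda_i * g_i(x) = 0 for all i): OK

Verdict: the first failing condition is primal_feasibility -> primal.

primal


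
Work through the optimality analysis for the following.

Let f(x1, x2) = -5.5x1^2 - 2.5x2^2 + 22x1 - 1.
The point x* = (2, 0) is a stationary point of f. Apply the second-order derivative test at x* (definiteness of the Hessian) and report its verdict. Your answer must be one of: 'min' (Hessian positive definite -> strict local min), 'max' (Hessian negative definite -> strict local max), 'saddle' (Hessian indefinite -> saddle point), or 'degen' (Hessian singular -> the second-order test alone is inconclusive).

Compute the Hessian H = grad^2 f:
  H = [[-11, 0], [0, -5]]
Verify stationarity: grad f(x*) = H x* + g = (0, 0).
Eigenvalues of H: -11, -5.
Both eigenvalues < 0, so H is negative definite -> x* is a strict local max.

max


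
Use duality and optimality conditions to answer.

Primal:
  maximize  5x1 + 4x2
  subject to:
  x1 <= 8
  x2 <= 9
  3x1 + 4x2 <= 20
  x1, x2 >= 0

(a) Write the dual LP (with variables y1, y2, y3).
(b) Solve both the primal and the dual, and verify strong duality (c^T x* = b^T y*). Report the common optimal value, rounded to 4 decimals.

The standard primal-dual pair for 'max c^T x s.t. A x <= b, x >= 0' is:
  Dual:  min b^T y  s.t.  A^T y >= c,  y >= 0.

So the dual LP is:
  minimize  8y1 + 9y2 + 20y3
  subject to:
    y1 + 3y3 >= 5
    y2 + 4y3 >= 4
    y1, y2, y3 >= 0

Solving the primal: x* = (6.6667, 0).
  primal value c^T x* = 33.3333.
Solving the dual: y* = (0, 0, 1.6667).
  dual value b^T y* = 33.3333.
Strong duality: c^T x* = b^T y*. Confirmed.

33.3333


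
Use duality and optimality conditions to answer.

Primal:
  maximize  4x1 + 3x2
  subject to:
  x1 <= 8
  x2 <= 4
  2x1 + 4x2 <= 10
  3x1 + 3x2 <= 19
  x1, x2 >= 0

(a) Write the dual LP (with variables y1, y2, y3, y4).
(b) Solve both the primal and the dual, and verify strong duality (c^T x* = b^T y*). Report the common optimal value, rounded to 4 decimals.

The standard primal-dual pair for 'max c^T x s.t. A x <= b, x >= 0' is:
  Dual:  min b^T y  s.t.  A^T y >= c,  y >= 0.

So the dual LP is:
  minimize  8y1 + 4y2 + 10y3 + 19y4
  subject to:
    y1 + 2y3 + 3y4 >= 4
    y2 + 4y3 + 3y4 >= 3
    y1, y2, y3, y4 >= 0

Solving the primal: x* = (5, 0).
  primal value c^T x* = 20.
Solving the dual: y* = (0, 0, 2, 0).
  dual value b^T y* = 20.
Strong duality: c^T x* = b^T y*. Confirmed.

20


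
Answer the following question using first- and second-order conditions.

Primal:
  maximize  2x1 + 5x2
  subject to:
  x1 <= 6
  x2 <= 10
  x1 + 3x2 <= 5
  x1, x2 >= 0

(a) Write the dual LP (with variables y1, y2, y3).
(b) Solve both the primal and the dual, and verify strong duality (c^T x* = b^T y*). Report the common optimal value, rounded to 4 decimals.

The standard primal-dual pair for 'max c^T x s.t. A x <= b, x >= 0' is:
  Dual:  min b^T y  s.t.  A^T y >= c,  y >= 0.

So the dual LP is:
  minimize  6y1 + 10y2 + 5y3
  subject to:
    y1 + y3 >= 2
    y2 + 3y3 >= 5
    y1, y2, y3 >= 0

Solving the primal: x* = (5, 0).
  primal value c^T x* = 10.
Solving the dual: y* = (0, 0, 2).
  dual value b^T y* = 10.
Strong duality: c^T x* = b^T y*. Confirmed.

10


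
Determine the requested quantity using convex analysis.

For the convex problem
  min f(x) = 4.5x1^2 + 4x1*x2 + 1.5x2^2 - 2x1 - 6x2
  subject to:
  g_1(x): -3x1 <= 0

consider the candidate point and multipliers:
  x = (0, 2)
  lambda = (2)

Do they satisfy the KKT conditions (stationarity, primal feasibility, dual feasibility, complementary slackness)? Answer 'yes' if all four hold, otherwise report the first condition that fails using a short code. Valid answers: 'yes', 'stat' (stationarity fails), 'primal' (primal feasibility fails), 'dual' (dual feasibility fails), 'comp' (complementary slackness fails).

Gradient of f: grad f(x) = Q x + c = (6, 0)
Constraint values g_i(x) = a_i^T x - b_i:
  g_1((0, 2)) = 0
Stationarity residual: grad f(x) + sum_i lambda_i a_i = (0, 0)
  -> stationarity OK
Primal feasibility (all g_i <= 0): OK
Dual feasibility (all lambda_i >= 0): OK
Complementary slackness (lambda_i * g_i(x) = 0 for all i): OK

Verdict: yes, KKT holds.

yes


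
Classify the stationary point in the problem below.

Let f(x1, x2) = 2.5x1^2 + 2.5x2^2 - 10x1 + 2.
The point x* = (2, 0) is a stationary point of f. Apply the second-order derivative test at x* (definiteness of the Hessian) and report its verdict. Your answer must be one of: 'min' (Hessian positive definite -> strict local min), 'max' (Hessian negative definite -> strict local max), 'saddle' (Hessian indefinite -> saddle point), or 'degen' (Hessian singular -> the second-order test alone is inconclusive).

Compute the Hessian H = grad^2 f:
  H = [[5, 0], [0, 5]]
Verify stationarity: grad f(x*) = H x* + g = (0, 0).
Eigenvalues of H: 5, 5.
Both eigenvalues > 0, so H is positive definite -> x* is a strict local min.

min


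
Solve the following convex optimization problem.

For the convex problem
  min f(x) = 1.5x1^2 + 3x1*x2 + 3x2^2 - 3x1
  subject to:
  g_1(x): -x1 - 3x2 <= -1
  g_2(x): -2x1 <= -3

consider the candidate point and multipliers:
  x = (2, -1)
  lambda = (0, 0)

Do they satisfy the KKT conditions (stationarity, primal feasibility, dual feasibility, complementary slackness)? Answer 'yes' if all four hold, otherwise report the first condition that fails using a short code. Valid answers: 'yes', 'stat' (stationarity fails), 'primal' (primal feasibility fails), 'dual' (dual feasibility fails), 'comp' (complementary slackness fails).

Gradient of f: grad f(x) = Q x + c = (0, 0)
Constraint values g_i(x) = a_i^T x - b_i:
  g_1((2, -1)) = 2
  g_2((2, -1)) = -1
Stationarity residual: grad f(x) + sum_i lambda_i a_i = (0, 0)
  -> stationarity OK
Primal feasibility (all g_i <= 0): FAILS
Dual feasibility (all lambda_i >= 0): OK
Complementary slackness (lambda_i * g_i(x) = 0 for all i): OK

Verdict: the first failing condition is primal_feasibility -> primal.

primal


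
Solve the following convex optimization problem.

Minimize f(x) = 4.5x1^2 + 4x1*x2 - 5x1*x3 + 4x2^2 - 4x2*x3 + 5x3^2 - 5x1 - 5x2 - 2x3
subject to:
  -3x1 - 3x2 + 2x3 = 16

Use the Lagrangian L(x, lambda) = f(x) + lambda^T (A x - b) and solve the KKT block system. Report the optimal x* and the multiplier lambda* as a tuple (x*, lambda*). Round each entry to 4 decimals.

Form the Lagrangian:
  L(x, lambda) = (1/2) x^T Q x + c^T x + lambda^T (A x - b)
Stationarity (grad_x L = 0): Q x + c + A^T lambda = 0.
Primal feasibility: A x = b.

This gives the KKT block system:
  [ Q   A^T ] [ x     ]   [-c ]
  [ A    0  ] [ lambda ] = [ b ]

Solving the linear system:
  x*      = (-2.1431, -2.8183, 0.5578)
  lambda* = (-12.7835)
  f(x*)   = 114.1138

x* = (-2.1431, -2.8183, 0.5578), lambda* = (-12.7835)


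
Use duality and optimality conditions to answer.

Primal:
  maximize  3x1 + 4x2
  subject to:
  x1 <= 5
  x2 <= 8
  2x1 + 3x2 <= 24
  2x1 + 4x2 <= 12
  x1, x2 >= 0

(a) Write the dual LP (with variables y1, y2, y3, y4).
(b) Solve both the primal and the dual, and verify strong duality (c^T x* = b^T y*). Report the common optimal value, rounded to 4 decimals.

The standard primal-dual pair for 'max c^T x s.t. A x <= b, x >= 0' is:
  Dual:  min b^T y  s.t.  A^T y >= c,  y >= 0.

So the dual LP is:
  minimize  5y1 + 8y2 + 24y3 + 12y4
  subject to:
    y1 + 2y3 + 2y4 >= 3
    y2 + 3y3 + 4y4 >= 4
    y1, y2, y3, y4 >= 0

Solving the primal: x* = (5, 0.5).
  primal value c^T x* = 17.
Solving the dual: y* = (1, 0, 0, 1).
  dual value b^T y* = 17.
Strong duality: c^T x* = b^T y*. Confirmed.

17


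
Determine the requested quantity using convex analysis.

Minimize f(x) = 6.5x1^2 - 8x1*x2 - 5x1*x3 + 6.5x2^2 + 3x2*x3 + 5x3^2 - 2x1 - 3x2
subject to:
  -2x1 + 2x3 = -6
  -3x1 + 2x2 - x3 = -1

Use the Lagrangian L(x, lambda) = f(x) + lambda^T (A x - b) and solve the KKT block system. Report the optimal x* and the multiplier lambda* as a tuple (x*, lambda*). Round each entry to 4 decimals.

Form the Lagrangian:
  L(x, lambda) = (1/2) x^T Q x + c^T x + lambda^T (A x - b)
Stationarity (grad_x L = 0): Q x + c + A^T lambda = 0.
Primal feasibility: A x = b.

This gives the KKT block system:
  [ Q   A^T ] [ x     ]   [-c ]
  [ A    0  ] [ lambda ] = [ b ]

Solving the linear system:
  x*      = (1.8444, 1.6889, -1.1556)
  lambda* = (7.6722, -0.3667)
  f(x*)   = 18.4556

x* = (1.8444, 1.6889, -1.1556), lambda* = (7.6722, -0.3667)


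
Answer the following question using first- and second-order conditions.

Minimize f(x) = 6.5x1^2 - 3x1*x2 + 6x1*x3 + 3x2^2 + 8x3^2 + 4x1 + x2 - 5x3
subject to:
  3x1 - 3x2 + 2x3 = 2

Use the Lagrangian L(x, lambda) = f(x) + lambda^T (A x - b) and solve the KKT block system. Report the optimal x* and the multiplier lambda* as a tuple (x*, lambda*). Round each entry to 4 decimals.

Form the Lagrangian:
  L(x, lambda) = (1/2) x^T Q x + c^T x + lambda^T (A x - b)
Stationarity (grad_x L = 0): Q x + c + A^T lambda = 0.
Primal feasibility: A x = b.

This gives the KKT block system:
  [ Q   A^T ] [ x     ]   [-c ]
  [ A    0  ] [ lambda ] = [ b ]

Solving the linear system:
  x*      = (-0.6269, -0.8644, 0.6437)
  lambda* = (-0.7687)
  f(x*)   = -2.5264

x* = (-0.6269, -0.8644, 0.6437), lambda* = (-0.7687)


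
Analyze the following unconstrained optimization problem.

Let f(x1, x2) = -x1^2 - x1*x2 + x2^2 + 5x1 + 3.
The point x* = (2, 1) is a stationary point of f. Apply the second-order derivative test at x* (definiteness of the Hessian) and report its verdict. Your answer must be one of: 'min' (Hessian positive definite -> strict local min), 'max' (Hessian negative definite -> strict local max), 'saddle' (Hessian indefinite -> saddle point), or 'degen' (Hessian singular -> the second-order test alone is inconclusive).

Compute the Hessian H = grad^2 f:
  H = [[-2, -1], [-1, 2]]
Verify stationarity: grad f(x*) = H x* + g = (0, 0).
Eigenvalues of H: -2.2361, 2.2361.
Eigenvalues have mixed signs, so H is indefinite -> x* is a saddle point.

saddle


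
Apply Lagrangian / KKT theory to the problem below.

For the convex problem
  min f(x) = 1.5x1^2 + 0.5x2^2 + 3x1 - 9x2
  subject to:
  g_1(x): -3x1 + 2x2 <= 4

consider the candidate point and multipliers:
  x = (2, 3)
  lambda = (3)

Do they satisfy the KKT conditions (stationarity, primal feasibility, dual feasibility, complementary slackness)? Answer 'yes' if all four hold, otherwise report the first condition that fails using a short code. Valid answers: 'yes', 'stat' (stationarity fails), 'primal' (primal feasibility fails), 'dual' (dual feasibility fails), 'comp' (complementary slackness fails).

Gradient of f: grad f(x) = Q x + c = (9, -6)
Constraint values g_i(x) = a_i^T x - b_i:
  g_1((2, 3)) = -4
Stationarity residual: grad f(x) + sum_i lambda_i a_i = (0, 0)
  -> stationarity OK
Primal feasibility (all g_i <= 0): OK
Dual feasibility (all lambda_i >= 0): OK
Complementary slackness (lambda_i * g_i(x) = 0 for all i): FAILS

Verdict: the first failing condition is complementary_slackness -> comp.

comp


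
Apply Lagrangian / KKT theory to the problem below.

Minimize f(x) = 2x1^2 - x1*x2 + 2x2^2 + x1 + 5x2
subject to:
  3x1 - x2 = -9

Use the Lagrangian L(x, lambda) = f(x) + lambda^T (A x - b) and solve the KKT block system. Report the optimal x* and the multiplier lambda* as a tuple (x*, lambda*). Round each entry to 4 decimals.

Form the Lagrangian:
  L(x, lambda) = (1/2) x^T Q x + c^T x + lambda^T (A x - b)
Stationarity (grad_x L = 0): Q x + c + A^T lambda = 0.
Primal feasibility: A x = b.

This gives the KKT block system:
  [ Q   A^T ] [ x     ]   [-c ]
  [ A    0  ] [ lambda ] = [ b ]

Solving the linear system:
  x*      = (-3.3824, -1.1471)
  lambda* = (3.7941)
  f(x*)   = 12.5147

x* = (-3.3824, -1.1471), lambda* = (3.7941)


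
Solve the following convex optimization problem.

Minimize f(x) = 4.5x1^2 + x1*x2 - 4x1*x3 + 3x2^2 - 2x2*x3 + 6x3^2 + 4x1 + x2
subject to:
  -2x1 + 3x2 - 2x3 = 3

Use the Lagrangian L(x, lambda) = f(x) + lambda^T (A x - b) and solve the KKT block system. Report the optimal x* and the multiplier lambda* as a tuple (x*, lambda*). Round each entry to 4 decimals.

Form the Lagrangian:
  L(x, lambda) = (1/2) x^T Q x + c^T x + lambda^T (A x - b)
Stationarity (grad_x L = 0): Q x + c + A^T lambda = 0.
Primal feasibility: A x = b.

This gives the KKT block system:
  [ Q   A^T ] [ x     ]   [-c ]
  [ A    0  ] [ lambda ] = [ b ]

Solving the linear system:
  x*      = (-0.7982, 0.231, -0.3553)
  lambda* = (-0.7661)
  f(x*)   = -0.3319

x* = (-0.7982, 0.231, -0.3553), lambda* = (-0.7661)


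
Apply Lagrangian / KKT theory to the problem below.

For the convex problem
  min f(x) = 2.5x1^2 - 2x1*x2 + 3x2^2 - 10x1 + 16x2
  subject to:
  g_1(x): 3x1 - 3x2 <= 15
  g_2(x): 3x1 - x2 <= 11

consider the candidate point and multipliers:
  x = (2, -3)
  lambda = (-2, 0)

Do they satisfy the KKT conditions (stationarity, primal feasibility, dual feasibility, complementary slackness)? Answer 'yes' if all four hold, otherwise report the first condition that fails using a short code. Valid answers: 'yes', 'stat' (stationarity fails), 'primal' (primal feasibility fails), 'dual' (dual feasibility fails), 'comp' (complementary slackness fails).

Gradient of f: grad f(x) = Q x + c = (6, -6)
Constraint values g_i(x) = a_i^T x - b_i:
  g_1((2, -3)) = 0
  g_2((2, -3)) = -2
Stationarity residual: grad f(x) + sum_i lambda_i a_i = (0, 0)
  -> stationarity OK
Primal feasibility (all g_i <= 0): OK
Dual feasibility (all lambda_i >= 0): FAILS
Complementary slackness (lambda_i * g_i(x) = 0 for all i): OK

Verdict: the first failing condition is dual_feasibility -> dual.

dual


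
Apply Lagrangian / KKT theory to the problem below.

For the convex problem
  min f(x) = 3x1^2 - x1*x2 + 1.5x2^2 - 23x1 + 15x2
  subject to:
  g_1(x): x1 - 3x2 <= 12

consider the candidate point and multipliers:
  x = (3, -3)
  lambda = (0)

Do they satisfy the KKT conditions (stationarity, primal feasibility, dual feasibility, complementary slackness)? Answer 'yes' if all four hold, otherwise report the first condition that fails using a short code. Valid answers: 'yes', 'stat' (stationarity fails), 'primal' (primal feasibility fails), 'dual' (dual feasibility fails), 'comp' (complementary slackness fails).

Gradient of f: grad f(x) = Q x + c = (-2, 3)
Constraint values g_i(x) = a_i^T x - b_i:
  g_1((3, -3)) = 0
Stationarity residual: grad f(x) + sum_i lambda_i a_i = (-2, 3)
  -> stationarity FAILS
Primal feasibility (all g_i <= 0): OK
Dual feasibility (all lambda_i >= 0): OK
Complementary slackness (lambda_i * g_i(x) = 0 for all i): OK

Verdict: the first failing condition is stationarity -> stat.

stat


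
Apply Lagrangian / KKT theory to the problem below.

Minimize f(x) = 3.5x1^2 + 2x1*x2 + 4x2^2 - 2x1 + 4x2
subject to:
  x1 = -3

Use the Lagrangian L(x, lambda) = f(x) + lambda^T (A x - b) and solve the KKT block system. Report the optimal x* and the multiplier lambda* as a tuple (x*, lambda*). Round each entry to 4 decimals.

Form the Lagrangian:
  L(x, lambda) = (1/2) x^T Q x + c^T x + lambda^T (A x - b)
Stationarity (grad_x L = 0): Q x + c + A^T lambda = 0.
Primal feasibility: A x = b.

This gives the KKT block system:
  [ Q   A^T ] [ x     ]   [-c ]
  [ A    0  ] [ lambda ] = [ b ]

Solving the linear system:
  x*      = (-3, 0.25)
  lambda* = (22.5)
  f(x*)   = 37.25

x* = (-3, 0.25), lambda* = (22.5)


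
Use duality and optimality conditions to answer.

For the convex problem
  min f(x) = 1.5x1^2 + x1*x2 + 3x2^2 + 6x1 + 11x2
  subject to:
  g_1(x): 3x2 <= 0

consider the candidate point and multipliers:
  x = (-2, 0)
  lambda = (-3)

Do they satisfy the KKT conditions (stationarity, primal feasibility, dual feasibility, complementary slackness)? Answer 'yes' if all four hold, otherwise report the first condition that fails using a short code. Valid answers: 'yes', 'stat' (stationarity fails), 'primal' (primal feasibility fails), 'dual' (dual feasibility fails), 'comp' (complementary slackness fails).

Gradient of f: grad f(x) = Q x + c = (0, 9)
Constraint values g_i(x) = a_i^T x - b_i:
  g_1((-2, 0)) = 0
Stationarity residual: grad f(x) + sum_i lambda_i a_i = (0, 0)
  -> stationarity OK
Primal feasibility (all g_i <= 0): OK
Dual feasibility (all lambda_i >= 0): FAILS
Complementary slackness (lambda_i * g_i(x) = 0 for all i): OK

Verdict: the first failing condition is dual_feasibility -> dual.

dual


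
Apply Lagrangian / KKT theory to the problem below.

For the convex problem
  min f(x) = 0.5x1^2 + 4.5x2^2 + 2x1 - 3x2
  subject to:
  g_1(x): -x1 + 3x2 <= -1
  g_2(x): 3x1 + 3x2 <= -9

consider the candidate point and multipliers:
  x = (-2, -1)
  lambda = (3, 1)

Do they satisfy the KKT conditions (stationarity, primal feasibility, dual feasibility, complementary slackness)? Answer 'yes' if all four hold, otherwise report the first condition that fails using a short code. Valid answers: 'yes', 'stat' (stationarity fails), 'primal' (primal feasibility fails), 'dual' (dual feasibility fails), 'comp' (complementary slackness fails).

Gradient of f: grad f(x) = Q x + c = (0, -12)
Constraint values g_i(x) = a_i^T x - b_i:
  g_1((-2, -1)) = 0
  g_2((-2, -1)) = 0
Stationarity residual: grad f(x) + sum_i lambda_i a_i = (0, 0)
  -> stationarity OK
Primal feasibility (all g_i <= 0): OK
Dual feasibility (all lambda_i >= 0): OK
Complementary slackness (lambda_i * g_i(x) = 0 for all i): OK

Verdict: yes, KKT holds.

yes


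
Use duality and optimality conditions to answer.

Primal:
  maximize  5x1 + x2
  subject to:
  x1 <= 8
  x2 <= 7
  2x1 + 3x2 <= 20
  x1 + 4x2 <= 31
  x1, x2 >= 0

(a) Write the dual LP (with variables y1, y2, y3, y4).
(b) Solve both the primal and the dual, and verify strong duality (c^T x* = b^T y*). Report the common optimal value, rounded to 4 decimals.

The standard primal-dual pair for 'max c^T x s.t. A x <= b, x >= 0' is:
  Dual:  min b^T y  s.t.  A^T y >= c,  y >= 0.

So the dual LP is:
  minimize  8y1 + 7y2 + 20y3 + 31y4
  subject to:
    y1 + 2y3 + y4 >= 5
    y2 + 3y3 + 4y4 >= 1
    y1, y2, y3, y4 >= 0

Solving the primal: x* = (8, 1.3333).
  primal value c^T x* = 41.3333.
Solving the dual: y* = (4.3333, 0, 0.3333, 0).
  dual value b^T y* = 41.3333.
Strong duality: c^T x* = b^T y*. Confirmed.

41.3333


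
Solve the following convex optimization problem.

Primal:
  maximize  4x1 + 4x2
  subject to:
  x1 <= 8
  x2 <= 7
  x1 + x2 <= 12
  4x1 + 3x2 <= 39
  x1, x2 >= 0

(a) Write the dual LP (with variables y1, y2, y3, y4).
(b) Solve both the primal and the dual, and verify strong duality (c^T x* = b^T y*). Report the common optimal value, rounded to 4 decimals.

The standard primal-dual pair for 'max c^T x s.t. A x <= b, x >= 0' is:
  Dual:  min b^T y  s.t.  A^T y >= c,  y >= 0.

So the dual LP is:
  minimize  8y1 + 7y2 + 12y3 + 39y4
  subject to:
    y1 + y3 + 4y4 >= 4
    y2 + y3 + 3y4 >= 4
    y1, y2, y3, y4 >= 0

Solving the primal: x* = (4.5, 7).
  primal value c^T x* = 46.
Solving the dual: y* = (0, 1, 0, 1).
  dual value b^T y* = 46.
Strong duality: c^T x* = b^T y*. Confirmed.

46


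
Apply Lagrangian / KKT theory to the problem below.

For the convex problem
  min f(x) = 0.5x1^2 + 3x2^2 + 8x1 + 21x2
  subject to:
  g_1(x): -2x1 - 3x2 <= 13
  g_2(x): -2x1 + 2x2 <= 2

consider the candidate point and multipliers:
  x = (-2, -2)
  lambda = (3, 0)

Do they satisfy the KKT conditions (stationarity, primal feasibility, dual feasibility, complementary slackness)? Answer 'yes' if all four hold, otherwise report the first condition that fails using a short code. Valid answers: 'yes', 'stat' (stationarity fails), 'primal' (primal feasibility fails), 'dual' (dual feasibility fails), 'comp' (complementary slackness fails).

Gradient of f: grad f(x) = Q x + c = (6, 9)
Constraint values g_i(x) = a_i^T x - b_i:
  g_1((-2, -2)) = -3
  g_2((-2, -2)) = -2
Stationarity residual: grad f(x) + sum_i lambda_i a_i = (0, 0)
  -> stationarity OK
Primal feasibility (all g_i <= 0): OK
Dual feasibility (all lambda_i >= 0): OK
Complementary slackness (lambda_i * g_i(x) = 0 for all i): FAILS

Verdict: the first failing condition is complementary_slackness -> comp.

comp


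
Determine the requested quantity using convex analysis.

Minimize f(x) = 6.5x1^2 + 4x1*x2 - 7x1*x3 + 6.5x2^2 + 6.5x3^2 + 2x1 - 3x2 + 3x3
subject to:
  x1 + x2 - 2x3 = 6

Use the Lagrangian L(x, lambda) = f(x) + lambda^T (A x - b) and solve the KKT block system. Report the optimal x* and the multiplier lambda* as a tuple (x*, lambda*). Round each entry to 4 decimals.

Form the Lagrangian:
  L(x, lambda) = (1/2) x^T Q x + c^T x + lambda^T (A x - b)
Stationarity (grad_x L = 0): Q x + c + A^T lambda = 0.
Primal feasibility: A x = b.

This gives the KKT block system:
  [ Q   A^T ] [ x     ]   [-c ]
  [ A    0  ] [ lambda ] = [ b ]

Solving the linear system:
  x*      = (-1.1743, 1.5633, -2.8055)
  lambda* = (-12.6257)
  f(x*)   = 30.1495

x* = (-1.1743, 1.5633, -2.8055), lambda* = (-12.6257)
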